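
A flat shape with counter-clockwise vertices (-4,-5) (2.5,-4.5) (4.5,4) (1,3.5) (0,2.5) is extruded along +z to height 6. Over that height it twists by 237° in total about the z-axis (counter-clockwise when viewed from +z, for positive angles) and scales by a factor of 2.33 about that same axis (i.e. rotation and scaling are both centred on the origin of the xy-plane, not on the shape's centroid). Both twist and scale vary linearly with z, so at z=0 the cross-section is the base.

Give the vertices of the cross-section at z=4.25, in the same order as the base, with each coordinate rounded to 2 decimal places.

Cross-section at z=4.25: (9.63,7.86) (-2.91,9.56) (-10.18,-5.76) (-3.33,-6.24) (-1.02,-4.75)

t = z/height = 4.25/6 = 0.708333
s = 1 + (scale-1)·z/height = 1 + (2.33-1)·4.25/6 = 1.942083
θ = twist·z/height = 237°·4.25/6 = 167.8750° = 2.929971 rad
cos θ = -0.977692, sin θ = 0.210045 (intermediates below are computed at full precision and shown rounded to 5 d.p.)
v1: (-4,-5) → rotate → (4.96099,4.04828) → ×s → (9.63466,7.86209) → (9.63,7.86)
v2: (2.5,-4.5) → rotate → (-1.49903,4.92473) → ×s → (-2.91123,9.56423) → (-2.91,9.56)
v3: (4.5,4) → rotate → (-5.23979,-2.96556) → ×s → (-10.17612,-5.75937) → (-10.18,-5.76)
v4: (1,3.5) → rotate → (-1.71285,-3.21188) → ×s → (-3.32650,-6.23773) → (-3.33,-6.24)
v5: (0,2.5) → rotate → (-0.52511,-2.44423) → ×s → (-1.01981,-4.74690) → (-1.02,-4.75)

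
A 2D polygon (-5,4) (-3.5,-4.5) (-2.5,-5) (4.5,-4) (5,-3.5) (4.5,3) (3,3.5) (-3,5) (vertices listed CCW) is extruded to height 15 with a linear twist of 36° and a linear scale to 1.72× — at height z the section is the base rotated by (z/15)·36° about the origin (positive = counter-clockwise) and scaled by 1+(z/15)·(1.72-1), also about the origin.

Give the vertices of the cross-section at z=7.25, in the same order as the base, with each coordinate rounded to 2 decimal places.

Cross-section at z=7.25: (-8.04,3.13) (-2.69,-7.20) (-1.20,-7.44) (7.40,-3.33) (7.84,-2.49) (4.58,5.67) (2.45,5.71) (-5.87,5.22)

t = z/height = 7.25/15 = 0.483333
s = 1 + (scale-1)·z/height = 1 + (1.72-1)·7.25/15 = 1.348000
θ = twist·z/height = 36°·7.25/15 = 17.4000° = 0.303687 rad
cos θ = 0.954240, sin θ = 0.299041 (intermediates below are computed at full precision and shown rounded to 5 d.p.)
v1: (-5,4) → rotate → (-5.96736,2.32176) → ×s → (-8.04401,3.12973) → (-8.04,3.13)
v2: (-3.5,-4.5) → rotate → (-1.99416,-5.34072) → ×s → (-2.68812,-7.19930) → (-2.69,-7.20)
v3: (-2.5,-5) → rotate → (-0.89040,-5.51880) → ×s → (-1.20025,-7.43935) → (-1.20,-7.44)
v4: (4.5,-4) → rotate → (5.49024,-2.47128) → ×s → (7.40085,-3.33128) → (7.40,-3.33)
v5: (5,-3.5) → rotate → (5.81784,-1.84464) → ×s → (7.84245,-2.48657) → (7.84,-2.49)
v6: (4.5,3) → rotate → (3.39696,4.20840) → ×s → (4.57910,5.67293) → (4.58,5.67)
v7: (3,3.5) → rotate → (1.81608,4.23696) → ×s → (2.44807,5.71143) → (2.45,5.71)
v8: (-3,5) → rotate → (-4.35792,3.87408) → ×s → (-5.87448,5.22226) → (-5.87,5.22)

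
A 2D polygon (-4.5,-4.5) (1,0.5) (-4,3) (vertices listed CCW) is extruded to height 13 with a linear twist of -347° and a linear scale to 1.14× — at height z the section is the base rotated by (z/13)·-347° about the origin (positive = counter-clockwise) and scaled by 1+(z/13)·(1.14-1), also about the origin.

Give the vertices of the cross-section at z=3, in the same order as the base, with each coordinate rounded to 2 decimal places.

t = z/height = 3/13 = 0.230769
s = 1 + (scale-1)·z/height = 1 + (1.14-1)·3/13 = 1.032308
θ = twist·z/height = -347°·3/13 = -80.0769° = -1.397606 rad
cos θ = 0.172326, sin θ = -0.985040 (intermediates below are computed at full precision and shown rounded to 5 d.p.)
v1: (-4.5,-4.5) → rotate → (-5.20815,3.65721) → ×s → (-5.37641,3.77537) → (-5.38,3.78)
v2: (1,0.5) → rotate → (0.66485,-0.89888) → ×s → (0.68633,-0.92792) → (0.69,-0.93)
v3: (-4,3) → rotate → (2.26582,4.45714) → ×s → (2.33902,4.60114) → (2.34,4.60)

Cross-section at z=3: (-5.38,3.78) (0.69,-0.93) (2.34,4.60)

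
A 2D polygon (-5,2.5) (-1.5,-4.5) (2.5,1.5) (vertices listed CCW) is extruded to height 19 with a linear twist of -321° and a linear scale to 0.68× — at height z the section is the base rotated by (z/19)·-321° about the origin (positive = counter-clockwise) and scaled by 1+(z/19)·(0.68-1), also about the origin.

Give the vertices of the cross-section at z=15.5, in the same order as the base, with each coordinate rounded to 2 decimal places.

t = z/height = 15.5/19 = 0.815789
s = 1 + (scale-1)·z/height = 1 + (0.68-1)·15.5/19 = 0.738947
θ = twist·z/height = -321°·15.5/19 = -261.8684° = -4.570466 rad
cos θ = -0.141447, sin θ = 0.989946 (intermediates below are computed at full precision and shown rounded to 5 d.p.)
v1: (-5,2.5) → rotate → (-1.76763,-5.30335) → ×s → (-1.30619,-3.91889) → (-1.31,-3.92)
v2: (-1.5,-4.5) → rotate → (4.66693,-0.84841) → ×s → (3.44861,-0.62693) → (3.45,-0.63)
v3: (2.5,1.5) → rotate → (-1.83854,2.26269) → ×s → (-1.35858,1.67201) → (-1.36,1.67)

Cross-section at z=15.5: (-1.31,-3.92) (3.45,-0.63) (-1.36,1.67)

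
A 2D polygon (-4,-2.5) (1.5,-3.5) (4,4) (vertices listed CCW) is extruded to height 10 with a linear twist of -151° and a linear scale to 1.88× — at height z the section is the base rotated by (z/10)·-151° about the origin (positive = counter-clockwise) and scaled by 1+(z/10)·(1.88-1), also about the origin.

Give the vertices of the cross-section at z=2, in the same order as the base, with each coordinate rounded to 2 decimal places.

t = z/height = 2/10 = 0.2
s = 1 + (scale-1)·z/height = 1 + (1.88-1)·2/10 = 1.176000
θ = twist·z/height = -151°·2/10 = -30.2000° = -0.527089 rad
cos θ = 0.864275, sin θ = -0.503020 (intermediates below are computed at full precision and shown rounded to 5 d.p.)
v1: (-4,-2.5) → rotate → (-4.71465,-0.14861) → ×s → (-5.54443,-0.17476) → (-5.54,-0.17)
v2: (1.5,-3.5) → rotate → (-0.46416,-3.77949) → ×s → (-0.54585,-4.44468) → (-0.55,-4.44)
v3: (4,4) → rotate → (5.46918,1.44502) → ×s → (6.43175,1.69934) → (6.43,1.70)

Cross-section at z=2: (-5.54,-0.17) (-0.55,-4.44) (6.43,1.70)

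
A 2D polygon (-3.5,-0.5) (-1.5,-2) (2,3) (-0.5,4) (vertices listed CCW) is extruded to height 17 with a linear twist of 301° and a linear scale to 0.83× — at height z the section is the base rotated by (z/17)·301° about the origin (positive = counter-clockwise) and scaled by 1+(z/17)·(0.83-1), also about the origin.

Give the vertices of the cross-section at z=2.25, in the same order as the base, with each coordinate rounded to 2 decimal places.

Cross-section at z=2.25: (-2.31,-2.57) (0.13,-2.44) (-0.38,3.50) (-2.88,2.69)

t = z/height = 2.25/17 = 0.132353
s = 1 + (scale-1)·z/height = 1 + (0.83-1)·2.25/17 = 0.977500
θ = twist·z/height = 301°·2.25/17 = 39.8382° = 0.695308 rad
cos θ = 0.767856, sin θ = 0.640622 (intermediates below are computed at full precision and shown rounded to 5 d.p.)
v1: (-3.5,-0.5) → rotate → (-2.36719,-2.62611) → ×s → (-2.31392,-2.56702) → (-2.31,-2.57)
v2: (-1.5,-2) → rotate → (0.12946,-2.49665) → ×s → (0.12655,-2.44047) → (0.13,-2.44)
v3: (2,3) → rotate → (-0.38615,3.58481) → ×s → (-0.37747,3.50415) → (-0.38,3.50)
v4: (-0.5,4) → rotate → (-2.94642,2.75111) → ×s → (-2.88012,2.68921) → (-2.88,2.69)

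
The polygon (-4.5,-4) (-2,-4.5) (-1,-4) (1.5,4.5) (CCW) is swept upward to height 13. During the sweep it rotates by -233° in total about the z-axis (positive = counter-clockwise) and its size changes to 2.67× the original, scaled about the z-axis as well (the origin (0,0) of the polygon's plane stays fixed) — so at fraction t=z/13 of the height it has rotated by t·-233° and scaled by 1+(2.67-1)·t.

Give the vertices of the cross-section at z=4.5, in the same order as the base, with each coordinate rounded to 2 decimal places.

t = z/height = 4.5/13 = 0.346154
s = 1 + (scale-1)·z/height = 1 + (2.67-1)·4.5/13 = 1.578077
θ = twist·z/height = -233°·4.5/13 = -80.6538° = -1.407675 rad
cos θ = 0.162399, sin θ = -0.986725 (intermediates below are computed at full precision and shown rounded to 5 d.p.)
v1: (-4.5,-4) → rotate → (-4.67770,3.79067) → ×s → (-7.38176,5.98197) → (-7.38,5.98)
v2: (-2,-4.5) → rotate → (-4.76506,1.24266) → ×s → (-7.51963,1.96101) → (-7.52,1.96)
v3: (-1,-4) → rotate → (-4.10930,0.33713) → ×s → (-6.48479,0.53202) → (-6.48,0.53)
v4: (1.5,4.5) → rotate → (4.68386,-0.74929) → ×s → (7.39149,-1.18244) → (7.39,-1.18)

Cross-section at z=4.5: (-7.38,5.98) (-7.52,1.96) (-6.48,0.53) (7.39,-1.18)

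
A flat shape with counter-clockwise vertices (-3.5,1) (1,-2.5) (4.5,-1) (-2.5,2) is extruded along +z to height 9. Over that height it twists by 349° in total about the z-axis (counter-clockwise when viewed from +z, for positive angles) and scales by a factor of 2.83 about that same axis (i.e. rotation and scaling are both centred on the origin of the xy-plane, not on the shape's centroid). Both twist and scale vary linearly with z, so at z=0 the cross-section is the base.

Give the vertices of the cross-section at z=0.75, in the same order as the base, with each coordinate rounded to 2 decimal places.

Cross-section at z=0.75: (-4.09,-0.95) (2.41,-1.96) (5.09,1.51) (-3.64,0.61)

t = z/height = 0.75/9 = 0.0833333
s = 1 + (scale-1)·z/height = 1 + (2.83-1)·0.75/9 = 1.152500
θ = twist·z/height = 349°·0.75/9 = 29.0833° = 0.507600 rad
cos θ = 0.873914, sin θ = 0.486081 (intermediates below are computed at full precision and shown rounded to 5 d.p.)
v1: (-3.5,1) → rotate → (-3.54478,-0.82737) → ×s → (-4.08536,-0.95354) → (-4.09,-0.95)
v2: (1,-2.5) → rotate → (2.08912,-1.69870) → ×s → (2.40771,-1.95776) → (2.41,-1.96)
v3: (4.5,-1) → rotate → (4.41869,1.31345) → ×s → (5.09254,1.51375) → (5.09,1.51)
v4: (-2.5,2) → rotate → (-3.15695,0.53262) → ×s → (-3.63838,0.61385) → (-3.64,0.61)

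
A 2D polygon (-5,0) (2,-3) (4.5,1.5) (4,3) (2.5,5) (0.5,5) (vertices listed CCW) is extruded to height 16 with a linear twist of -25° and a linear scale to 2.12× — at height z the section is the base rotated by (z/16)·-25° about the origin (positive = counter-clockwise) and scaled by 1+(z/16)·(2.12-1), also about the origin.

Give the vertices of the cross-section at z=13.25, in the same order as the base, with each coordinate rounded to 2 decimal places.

t = z/height = 13.25/16 = 0.828125
s = 1 + (scale-1)·z/height = 1 + (2.12-1)·13.25/16 = 1.927500
θ = twist·z/height = -25°·13.25/16 = -20.7031° = -0.361338 rad
cos θ = 0.935425, sin θ = -0.353526 (intermediates below are computed at full precision and shown rounded to 5 d.p.)
v1: (-5,0) → rotate → (-4.67712,1.76763) → ×s → (-9.01516,3.40711) → (-9.02,3.41)
v2: (2,-3) → rotate → (0.81027,-3.51333) → ×s → (1.56180,-6.77194) → (1.56,-6.77)
v3: (4.5,1.5) → rotate → (4.73970,-0.18773) → ×s → (9.13577,-0.36185) → (9.14,-0.36)
v4: (4,3) → rotate → (4.80228,1.39217) → ×s → (9.25639,2.68341) → (9.26,2.68)
v5: (2.5,5) → rotate → (4.10619,3.79331) → ×s → (7.91468,7.31160) → (7.91,7.31)
v6: (0.5,5) → rotate → (2.23534,4.50036) → ×s → (4.30862,8.67445) → (4.31,8.67)

Cross-section at z=13.25: (-9.02,3.41) (1.56,-6.77) (9.14,-0.36) (9.26,2.68) (7.91,7.31) (4.31,8.67)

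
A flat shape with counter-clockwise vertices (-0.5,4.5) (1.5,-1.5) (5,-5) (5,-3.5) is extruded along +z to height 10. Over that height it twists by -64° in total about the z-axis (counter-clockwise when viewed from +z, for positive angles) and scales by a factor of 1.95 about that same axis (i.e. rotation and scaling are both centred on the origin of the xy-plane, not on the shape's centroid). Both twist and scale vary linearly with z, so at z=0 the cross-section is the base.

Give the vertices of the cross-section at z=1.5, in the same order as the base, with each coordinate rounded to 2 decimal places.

t = z/height = 1.5/10 = 0.15
s = 1 + (scale-1)·z/height = 1 + (1.95-1)·1.5/10 = 1.142500
θ = twist·z/height = -64°·1.5/10 = -9.6000° = -0.167552 rad
cos θ = 0.985996, sin θ = -0.166769 (intermediates below are computed at full precision and shown rounded to 5 d.p.)
v1: (-0.5,4.5) → rotate → (0.25746,4.52037) → ×s → (0.29415,5.16452) → (0.29,5.16)
v2: (1.5,-1.5) → rotate → (1.22884,-1.72915) → ×s → (1.40395,-1.97555) → (1.40,-1.98)
v3: (5,-5) → rotate → (4.09614,-5.76382) → ×s → (4.67984,-6.58517) → (4.68,-6.59)
v4: (5,-3.5) → rotate → (4.34629,-4.28483) → ×s → (4.96564,-4.89542) → (4.97,-4.90)

Cross-section at z=1.5: (0.29,5.16) (1.40,-1.98) (4.68,-6.59) (4.97,-4.90)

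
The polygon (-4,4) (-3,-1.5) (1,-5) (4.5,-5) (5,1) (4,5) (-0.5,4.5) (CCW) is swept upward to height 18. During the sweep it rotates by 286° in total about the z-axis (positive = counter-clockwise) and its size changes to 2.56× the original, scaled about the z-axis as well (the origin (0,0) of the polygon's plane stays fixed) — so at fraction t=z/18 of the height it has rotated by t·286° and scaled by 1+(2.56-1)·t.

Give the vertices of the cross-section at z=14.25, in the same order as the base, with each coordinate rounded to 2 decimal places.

Cross-section at z=14.25: (12.64,0.31) (2.19,7.17) (-9.64,6.09) (-15.03,0.42) (-6.09,-9.64) (1.93,-14.18) (8.06,-6.12)

t = z/height = 14.25/18 = 0.791667
s = 1 + (scale-1)·z/height = 1 + (2.56-1)·14.25/18 = 2.235000
θ = twist·z/height = 286°·14.25/18 = 226.4167° = 3.951716 rad
cos θ = -0.689409, sin θ = -0.724372 (intermediates below are computed at full precision and shown rounded to 5 d.p.)
v1: (-4,4) → rotate → (5.65513,0.13985) → ×s → (12.63920,0.31257) → (12.64,0.31)
v2: (-3,-1.5) → rotate → (0.98167,3.20723) → ×s → (2.19403,7.16816) → (2.19,7.17)
v3: (1,-5) → rotate → (-4.31127,2.72267) → ×s → (-9.63569,6.08517) → (-9.64,6.09)
v4: (4.5,-5) → rotate → (-6.72420,0.18737) → ×s → (-15.02859,0.41877) → (-15.03,0.42)
v5: (5,1) → rotate → (-2.72267,-4.31127) → ×s → (-6.08517,-9.63569) → (-6.09,-9.64)
v6: (4,5) → rotate → (0.86423,-6.34453) → ×s → (1.93155,-14.18003) → (1.93,-14.18)
v7: (-0.5,4.5) → rotate → (3.60438,-2.74015) → ×s → (8.05579,-6.12424) → (8.06,-6.12)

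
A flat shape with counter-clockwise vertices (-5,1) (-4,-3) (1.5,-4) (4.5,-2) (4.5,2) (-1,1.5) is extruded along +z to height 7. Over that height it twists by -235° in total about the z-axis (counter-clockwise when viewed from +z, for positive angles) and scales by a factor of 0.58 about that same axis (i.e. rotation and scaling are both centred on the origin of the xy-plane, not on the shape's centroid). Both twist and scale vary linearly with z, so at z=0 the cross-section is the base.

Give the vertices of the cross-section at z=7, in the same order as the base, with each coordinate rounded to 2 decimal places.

Cross-section at z=7: (1.19,-2.71) (2.76,-0.90) (1.40,2.04) (-0.55,2.80) (-2.45,1.47) (-0.38,-0.97)

t = z/height = 7/7 = 1
s = 1 + (scale-1)·z/height = 1 + (0.58-1)·7/7 = 0.580000
θ = twist·z/height = -235°·7/7 = -235.0000° = -4.101524 rad
cos θ = -0.573576, sin θ = 0.819152 (intermediates below are computed at full precision and shown rounded to 5 d.p.)
v1: (-5,1) → rotate → (2.04873,-4.66934) → ×s → (1.18826,-2.70822) → (1.19,-2.71)
v2: (-4,-3) → rotate → (4.75176,-1.55588) → ×s → (2.75602,-0.90241) → (2.76,-0.90)
v3: (1.5,-4) → rotate → (2.41624,3.52303) → ×s → (1.40142,2.04336) → (1.40,2.04)
v4: (4.5,-2) → rotate → (-0.94279,4.83334) → ×s → (-0.54682,2.80334) → (-0.55,2.80)
v5: (4.5,2) → rotate → (-4.21940,2.53903) → ×s → (-2.44725,1.47264) → (-2.45,1.47)
v6: (-1,1.5) → rotate → (-0.65515,-1.67952) → ×s → (-0.37999,-0.97412) → (-0.38,-0.97)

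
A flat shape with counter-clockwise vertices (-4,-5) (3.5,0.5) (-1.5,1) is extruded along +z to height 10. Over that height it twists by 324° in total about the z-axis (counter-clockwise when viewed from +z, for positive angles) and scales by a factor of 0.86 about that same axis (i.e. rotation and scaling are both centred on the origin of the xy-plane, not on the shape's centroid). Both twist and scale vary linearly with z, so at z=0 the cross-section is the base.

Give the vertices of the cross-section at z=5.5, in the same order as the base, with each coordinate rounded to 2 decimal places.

Cross-section at z=5.5: (3.84,4.50) (-3.24,-0.36) (1.35,-0.97)

t = z/height = 5.5/10 = 0.55
s = 1 + (scale-1)·z/height = 1 + (0.86-1)·5.5/10 = 0.923000
θ = twist·z/height = 324°·5.5/10 = 178.2000° = 3.110177 rad
cos θ = -0.999507, sin θ = 0.031411 (intermediates below are computed at full precision and shown rounded to 5 d.p.)
v1: (-4,-5) → rotate → (4.15508,4.87189) → ×s → (3.83514,4.49675) → (3.84,4.50)
v2: (3.5,0.5) → rotate → (-3.51398,-0.38982) → ×s → (-3.24340,-0.35980) → (-3.24,-0.36)
v3: (-1.5,1) → rotate → (1.46785,-1.04662) → ×s → (1.35482,-0.96603) → (1.35,-0.97)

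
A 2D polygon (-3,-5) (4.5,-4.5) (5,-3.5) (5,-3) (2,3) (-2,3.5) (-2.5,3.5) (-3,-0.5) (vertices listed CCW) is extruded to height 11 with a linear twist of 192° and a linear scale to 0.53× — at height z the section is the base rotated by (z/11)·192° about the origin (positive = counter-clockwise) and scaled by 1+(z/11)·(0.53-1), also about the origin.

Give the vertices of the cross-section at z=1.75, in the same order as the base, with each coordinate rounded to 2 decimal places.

Cross-section at z=1.75: (-0.04,-5.39) (5.70,-1.47) (5.63,-0.44) (5.39,-0.04) (0.18,3.33) (-3.24,1.85) (-3.64,1.61) (-2.16,-1.81)

t = z/height = 1.75/11 = 0.159091
s = 1 + (scale-1)·z/height = 1 + (0.53-1)·1.75/11 = 0.925227
θ = twist·z/height = 192°·1.75/11 = 30.5455° = 0.533119 rad
cos θ = 0.861226, sin θ = 0.508222 (intermediates below are computed at full precision and shown rounded to 5 d.p.)
v1: (-3,-5) → rotate → (-0.04257,-5.83080) → ×s → (-0.03939,-5.39481) → (-0.04,-5.39)
v2: (4.5,-4.5) → rotate → (6.16252,-1.58852) → ×s → (5.70173,-1.46974) → (5.70,-1.47)
v3: (5,-3.5) → rotate → (6.08491,-0.47318) → ×s → (5.62992,-0.43780) → (5.63,-0.44)
v4: (5,-3) → rotate → (5.83080,-0.04257) → ×s → (5.39481,-0.03939) → (5.39,-0.04)
v5: (2,3) → rotate → (0.19779,3.60012) → ×s → (0.18300,3.33093) → (0.18,3.33)
v6: (-2,3.5) → rotate → (-3.50123,1.99785) → ×s → (-3.23943,1.84846) → (-3.24,1.85)
v7: (-2.5,3.5) → rotate → (-3.93184,1.74374) → ×s → (-3.63785,1.61335) → (-3.64,1.61)
v8: (-3,-0.5) → rotate → (-2.32957,-1.95528) → ×s → (-2.15538,-1.80908) → (-2.16,-1.81)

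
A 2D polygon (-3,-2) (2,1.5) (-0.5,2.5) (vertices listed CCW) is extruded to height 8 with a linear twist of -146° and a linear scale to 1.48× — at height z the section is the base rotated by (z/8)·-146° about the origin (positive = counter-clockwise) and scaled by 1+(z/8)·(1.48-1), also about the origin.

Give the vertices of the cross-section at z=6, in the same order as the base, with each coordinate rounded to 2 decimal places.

t = z/height = 6/8 = 0.75
s = 1 + (scale-1)·z/height = 1 + (1.48-1)·6/8 = 1.360000
θ = twist·z/height = -146°·6/8 = -109.5000° = -1.911136 rad
cos θ = -0.333807, sin θ = -0.942641 (intermediates below are computed at full precision and shown rounded to 5 d.p.)
v1: (-3,-2) → rotate → (-0.88386,3.49554) → ×s → (-1.20205,4.75393) → (-1.20,4.75)
v2: (2,1.5) → rotate → (0.74635,-2.38599) → ×s → (1.01503,-3.24495) → (1.02,-3.24)
v3: (-0.5,2.5) → rotate → (2.52351,-0.36320) → ×s → (3.43197,-0.49395) → (3.43,-0.49)

Cross-section at z=6: (-1.20,4.75) (1.02,-3.24) (3.43,-0.49)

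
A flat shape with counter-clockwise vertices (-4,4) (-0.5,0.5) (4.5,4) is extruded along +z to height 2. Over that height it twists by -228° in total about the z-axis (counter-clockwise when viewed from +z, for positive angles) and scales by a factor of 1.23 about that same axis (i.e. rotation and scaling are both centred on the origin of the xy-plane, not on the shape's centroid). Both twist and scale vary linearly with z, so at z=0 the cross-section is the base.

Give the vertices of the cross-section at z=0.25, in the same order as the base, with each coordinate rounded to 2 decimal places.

Cross-section at z=0.25: (-1.65,5.58) (-0.21,0.70) (6.03,1.41)

t = z/height = 0.25/2 = 0.125
s = 1 + (scale-1)·z/height = 1 + (1.23-1)·0.25/2 = 1.028750
θ = twist·z/height = -228°·0.25/2 = -28.5000° = -0.497419 rad
cos θ = 0.878817, sin θ = -0.477159 (intermediates below are computed at full precision and shown rounded to 5 d.p.)
v1: (-4,4) → rotate → (-1.60663,5.42390) → ×s → (-1.65282,5.57984) → (-1.65,5.58)
v2: (-0.5,0.5) → rotate → (-0.20083,0.67799) → ×s → (-0.20660,0.69748) → (-0.21,0.70)
v3: (4.5,4) → rotate → (5.86331,1.36805) → ×s → (6.03188,1.40739) → (6.03,1.41)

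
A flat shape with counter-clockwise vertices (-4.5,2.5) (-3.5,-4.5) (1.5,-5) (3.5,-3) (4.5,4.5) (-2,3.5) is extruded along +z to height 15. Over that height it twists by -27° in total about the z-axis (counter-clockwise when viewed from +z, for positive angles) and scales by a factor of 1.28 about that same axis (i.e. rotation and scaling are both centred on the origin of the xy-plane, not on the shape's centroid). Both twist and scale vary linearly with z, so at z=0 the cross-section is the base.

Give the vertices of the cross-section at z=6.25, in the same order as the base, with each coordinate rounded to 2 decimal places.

Cross-section at z=6.25: (-4.38,3.72) (-4.81,-4.17) (0.55,-5.80) (3.18,-4.05) (5.91,3.95) (-1.43,4.27)

t = z/height = 6.25/15 = 0.416667
s = 1 + (scale-1)·z/height = 1 + (1.28-1)·6.25/15 = 1.116667
θ = twist·z/height = -27°·6.25/15 = -11.2500° = -0.196350 rad
cos θ = 0.980785, sin θ = -0.195090 (intermediates below are computed at full precision and shown rounded to 5 d.p.)
v1: (-4.5,2.5) → rotate → (-3.92581,3.32987) → ×s → (-4.38382,3.71835) → (-4.38,3.72)
v2: (-3.5,-4.5) → rotate → (-4.31065,-3.73072) → ×s → (-4.81356,-4.16597) → (-4.81,-4.17)
v3: (1.5,-5) → rotate → (0.49573,-5.19656) → ×s → (0.55356,-5.80283) → (0.55,-5.80)
v4: (3.5,-3) → rotate → (2.84748,-3.62517) → ×s → (3.17968,-4.04811) → (3.18,-4.05)
v5: (4.5,4.5) → rotate → (5.29144,3.53563) → ×s → (5.90877,3.94812) → (5.91,3.95)
v6: (-2,3.5) → rotate → (-1.27875,3.82293) → ×s → (-1.42794,4.26894) → (-1.43,4.27)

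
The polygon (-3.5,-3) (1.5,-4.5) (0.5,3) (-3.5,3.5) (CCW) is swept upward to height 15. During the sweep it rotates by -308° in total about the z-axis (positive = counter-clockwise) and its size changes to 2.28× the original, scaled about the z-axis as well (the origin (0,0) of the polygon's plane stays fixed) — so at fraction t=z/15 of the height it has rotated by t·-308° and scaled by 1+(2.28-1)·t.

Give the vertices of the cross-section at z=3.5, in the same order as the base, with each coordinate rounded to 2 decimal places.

t = z/height = 3.5/15 = 0.233333
s = 1 + (scale-1)·z/height = 1 + (2.28-1)·3.5/15 = 1.298667
θ = twist·z/height = -308°·3.5/15 = -71.8667° = -1.254310 rad
cos θ = 0.311229, sin θ = -0.950335 (intermediates below are computed at full precision and shown rounded to 5 d.p.)
v1: (-3.5,-3) → rotate → (-3.94031,2.39248) → ×s → (-5.11715,3.10704) → (-5.12,3.11)
v2: (1.5,-4.5) → rotate → (-3.80966,-2.82603) → ×s → (-4.94748,-3.67008) → (-4.95,-3.67)
v3: (0.5,3) → rotate → (3.00662,0.45852) → ×s → (3.90460,0.59547) → (3.90,0.60)
v4: (-3.5,3.5) → rotate → (2.23687,4.41547) → ×s → (2.90495,5.73423) → (2.90,5.73)

Cross-section at z=3.5: (-5.12,3.11) (-4.95,-3.67) (3.90,0.60) (2.90,5.73)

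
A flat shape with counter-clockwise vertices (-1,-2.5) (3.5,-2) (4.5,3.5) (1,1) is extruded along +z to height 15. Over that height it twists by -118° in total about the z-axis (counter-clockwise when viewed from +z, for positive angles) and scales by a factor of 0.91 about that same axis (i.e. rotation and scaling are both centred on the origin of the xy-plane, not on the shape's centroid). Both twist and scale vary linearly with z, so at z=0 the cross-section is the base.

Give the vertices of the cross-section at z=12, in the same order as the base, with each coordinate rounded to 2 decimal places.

Cross-section at z=12: (-2.24,1.10) (-2.10,-3.10) (2.92,-4.41) (0.85,-1.00)

t = z/height = 12/15 = 0.8
s = 1 + (scale-1)·z/height = 1 + (0.91-1)·12/15 = 0.928000
θ = twist·z/height = -118°·12/15 = -94.4000° = -1.647591 rad
cos θ = -0.076719, sin θ = -0.997053 (intermediates below are computed at full precision and shown rounded to 5 d.p.)
v1: (-1,-2.5) → rotate → (-2.41591,1.18885) → ×s → (-2.24197,1.10325) → (-2.24,1.10)
v2: (3.5,-2) → rotate → (-2.26262,-3.33625) → ×s → (-2.09971,-3.09604) → (-2.10,-3.10)
v3: (4.5,3.5) → rotate → (3.14445,-4.75525) → ×s → (2.91805,-4.41288) → (2.92,-4.41)
v4: (1,1) → rotate → (0.92033,-1.07377) → ×s → (0.85407,-0.99646) → (0.85,-1.00)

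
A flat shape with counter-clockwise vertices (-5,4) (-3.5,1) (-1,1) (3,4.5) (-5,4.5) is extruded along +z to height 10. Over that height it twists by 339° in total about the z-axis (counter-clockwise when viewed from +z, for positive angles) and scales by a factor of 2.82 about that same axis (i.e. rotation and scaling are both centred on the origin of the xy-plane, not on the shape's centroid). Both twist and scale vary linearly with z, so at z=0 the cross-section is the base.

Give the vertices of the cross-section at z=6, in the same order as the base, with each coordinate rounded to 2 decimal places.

t = z/height = 6/10 = 0.6
s = 1 + (scale-1)·z/height = 1 + (2.82-1)·6/10 = 2.092000
θ = twist·z/height = 339°·6/10 = 203.4000° = 3.550000 rad
cos θ = -0.917755, sin θ = -0.397148 (intermediates below are computed at full precision and shown rounded to 5 d.p.)
v1: (-5,4) → rotate → (6.17736,-1.68528) → ×s → (12.92305,-3.52560) → (12.92,-3.53)
v2: (-3.5,1) → rotate → (3.60929,0.47226) → ×s → (7.55063,0.98797) → (7.55,0.99)
v3: (-1,1) → rotate → (1.31490,-0.52061) → ×s → (2.75078,-1.08911) → (2.75,-1.09)
v4: (3,4.5) → rotate → (-0.96610,-5.32134) → ×s → (-2.02108,-11.13224) → (-2.02,-11.13)
v5: (-5,4.5) → rotate → (6.37594,-2.14416) → ×s → (13.33846,-4.48558) → (13.34,-4.49)

Cross-section at z=6: (12.92,-3.53) (7.55,0.99) (2.75,-1.09) (-2.02,-11.13) (13.34,-4.49)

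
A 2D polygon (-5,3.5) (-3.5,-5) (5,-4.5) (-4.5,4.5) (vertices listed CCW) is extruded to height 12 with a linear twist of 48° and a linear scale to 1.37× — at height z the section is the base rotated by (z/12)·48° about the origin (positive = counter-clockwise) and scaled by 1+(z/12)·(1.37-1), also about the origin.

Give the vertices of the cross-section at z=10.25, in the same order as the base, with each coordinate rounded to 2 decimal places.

t = z/height = 10.25/12 = 0.854167
s = 1 + (scale-1)·z/height = 1 + (1.37-1)·10.25/12 = 1.316042
θ = twist·z/height = 48°·10.25/12 = 41.0000° = 0.715585 rad
cos θ = 0.754710, sin θ = 0.656059 (intermediates below are computed at full precision and shown rounded to 5 d.p.)
v1: (-5,3.5) → rotate → (-6.06975,-0.63881) → ×s → (-7.98805,-0.84070) → (-7.99,-0.84)
v2: (-3.5,-5) → rotate → (0.63881,-6.06975) → ×s → (0.84070,-7.98805) → (0.84,-7.99)
v3: (5,-4.5) → rotate → (6.72581,-0.11590) → ×s → (8.85145,-0.15253) → (8.85,-0.15)
v4: (-4.5,4.5) → rotate → (-6.34846,0.44393) → ×s → (-8.35484,0.58423) → (-8.35,0.58)

Cross-section at z=10.25: (-7.99,-0.84) (0.84,-7.99) (8.85,-0.15) (-8.35,0.58)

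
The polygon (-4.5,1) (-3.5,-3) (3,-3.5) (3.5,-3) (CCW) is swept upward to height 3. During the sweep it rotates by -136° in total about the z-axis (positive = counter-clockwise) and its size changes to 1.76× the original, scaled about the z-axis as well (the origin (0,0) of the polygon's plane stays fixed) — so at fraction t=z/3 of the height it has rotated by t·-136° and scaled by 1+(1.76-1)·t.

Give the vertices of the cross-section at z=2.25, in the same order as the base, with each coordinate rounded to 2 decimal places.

Cross-section at z=2.25: (3.00,6.58) (-3.46,6.35) (-6.35,-3.46) (-5.75,-4.40)

t = z/height = 2.25/3 = 0.75
s = 1 + (scale-1)·z/height = 1 + (1.76-1)·2.25/3 = 1.570000
θ = twist·z/height = -136°·2.25/3 = -102.0000° = -1.780236 rad
cos θ = -0.207912, sin θ = -0.978148 (intermediates below are computed at full precision and shown rounded to 5 d.p.)
v1: (-4.5,1) → rotate → (1.91375,4.19375) → ×s → (3.00459,6.58419) → (3.00,6.58)
v2: (-3.5,-3) → rotate → (-2.20675,4.04725) → ×s → (-3.46460,6.35419) → (-3.46,6.35)
v3: (3,-3.5) → rotate → (-4.04725,-2.20675) → ×s → (-6.35419,-3.46460) → (-6.35,-3.46)
v4: (3.5,-3) → rotate → (-3.66213,-2.79978) → ×s → (-5.74955,-4.39566) → (-5.75,-4.40)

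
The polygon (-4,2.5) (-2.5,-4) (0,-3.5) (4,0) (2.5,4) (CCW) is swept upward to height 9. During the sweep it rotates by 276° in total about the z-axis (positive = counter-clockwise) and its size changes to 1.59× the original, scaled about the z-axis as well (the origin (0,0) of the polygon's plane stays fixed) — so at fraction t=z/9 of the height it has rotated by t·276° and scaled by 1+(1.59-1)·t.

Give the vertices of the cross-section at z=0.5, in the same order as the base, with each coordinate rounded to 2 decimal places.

Cross-section at z=0.5: (-4.67,1.40) (-1.40,-4.67) (0.96,-3.49) (3.98,1.09) (1.40,4.67)

t = z/height = 0.5/9 = 0.0555556
s = 1 + (scale-1)·z/height = 1 + (1.59-1)·0.5/9 = 1.032778
θ = twist·z/height = 276°·0.5/9 = 15.3333° = 0.267617 rad
cos θ = 0.964404, sin θ = 0.264434 (intermediates below are computed at full precision and shown rounded to 5 d.p.)
v1: (-4,2.5) → rotate → (-4.51870,1.35327) → ×s → (-4.66681,1.39763) → (-4.67,1.40)
v2: (-2.5,-4) → rotate → (-1.35327,-4.51870) → ×s → (-1.39763,-4.66681) → (-1.40,-4.67)
v3: (0,-3.5) → rotate → (0.92552,-3.37541) → ×s → (0.95586,-3.48605) → (0.96,-3.49)
v4: (4,0) → rotate → (3.85761,1.05774) → ×s → (3.98406,1.09241) → (3.98,1.09)
v5: (2.5,4) → rotate → (1.35327,4.51870) → ×s → (1.39763,4.66681) → (1.40,4.67)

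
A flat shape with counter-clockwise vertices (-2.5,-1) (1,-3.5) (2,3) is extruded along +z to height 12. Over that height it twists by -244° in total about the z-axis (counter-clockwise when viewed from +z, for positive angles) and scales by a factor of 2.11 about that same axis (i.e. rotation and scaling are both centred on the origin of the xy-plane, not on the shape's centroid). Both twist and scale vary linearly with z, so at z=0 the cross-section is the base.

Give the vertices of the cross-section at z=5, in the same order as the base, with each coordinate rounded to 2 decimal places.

Cross-section at z=5: (-0.69,3.88) (-5.31,-0.40) (3.71,-3.75)

t = z/height = 5/12 = 0.416667
s = 1 + (scale-1)·z/height = 1 + (2.11-1)·5/12 = 1.462500
θ = twist·z/height = -244°·5/12 = -101.6667° = -1.774418 rad
cos θ = -0.202218, sin θ = -0.979341 (intermediates below are computed at full precision and shown rounded to 5 d.p.)
v1: (-2.5,-1) → rotate → (-0.47380,2.65057) → ×s → (-0.69293,3.87646) → (-0.69,3.88)
v2: (1,-3.5) → rotate → (-3.62991,-0.27158) → ×s → (-5.30874,-0.39718) → (-5.31,-0.40)
v3: (2,3) → rotate → (2.53359,-2.56533) → ×s → (3.70537,-3.75180) → (3.71,-3.75)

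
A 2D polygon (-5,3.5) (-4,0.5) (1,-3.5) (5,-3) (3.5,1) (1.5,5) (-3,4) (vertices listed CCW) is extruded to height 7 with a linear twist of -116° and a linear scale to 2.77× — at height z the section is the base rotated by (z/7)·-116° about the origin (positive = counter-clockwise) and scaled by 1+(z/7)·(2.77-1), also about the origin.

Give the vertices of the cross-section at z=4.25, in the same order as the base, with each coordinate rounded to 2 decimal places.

t = z/height = 4.25/7 = 0.607143
s = 1 + (scale-1)·z/height = 1 + (2.77-1)·4.25/7 = 2.074643
θ = twist·z/height = -116°·4.25/7 = -70.4286° = -1.229210 rad
cos θ = 0.334982, sin θ = -0.942225 (intermediates below are computed at full precision and shown rounded to 5 d.p.)
v1: (-5,3.5) → rotate → (1.62288,5.88356) → ×s → (3.36689,12.20628) → (3.37,12.21)
v2: (-4,0.5) → rotate → (-0.86881,3.93639) → ×s → (-1.80248,8.16660) → (-1.80,8.17)
v3: (1,-3.5) → rotate → (-2.96280,-2.11466) → ×s → (-6.14676,-4.38717) → (-6.15,-4.39)
v4: (5,-3) → rotate → (-1.15177,-5.71607) → ×s → (-2.38950,-11.85880) → (-2.39,-11.86)
v5: (3.5,1) → rotate → (2.11466,-2.96280) → ×s → (4.38717,-6.14676) → (4.39,-6.15)
v6: (1.5,5) → rotate → (5.21360,0.26157) → ×s → (10.81635,0.54267) → (10.82,0.54)
v7: (-3,4) → rotate → (2.76395,4.16660) → ×s → (5.73422,8.64421) → (5.73,8.64)

Cross-section at z=4.25: (3.37,12.21) (-1.80,8.17) (-6.15,-4.39) (-2.39,-11.86) (4.39,-6.15) (10.82,0.54) (5.73,8.64)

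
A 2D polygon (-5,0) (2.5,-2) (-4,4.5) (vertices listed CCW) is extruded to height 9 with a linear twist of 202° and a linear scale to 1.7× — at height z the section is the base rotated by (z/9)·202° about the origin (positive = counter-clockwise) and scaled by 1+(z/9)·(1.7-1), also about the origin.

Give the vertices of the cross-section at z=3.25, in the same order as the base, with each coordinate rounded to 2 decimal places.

Cross-section at z=3.25: (-1.84,-5.99) (3.31,2.26) (-6.86,-3.14)

t = z/height = 3.25/9 = 0.361111
s = 1 + (scale-1)·z/height = 1 + (1.7-1)·3.25/9 = 1.252778
θ = twist·z/height = 202°·3.25/9 = 72.9444° = 1.273121 rad
cos θ = 0.293299, sin θ = 0.956021 (intermediates below are computed at full precision and shown rounded to 5 d.p.)
v1: (-5,0) → rotate → (-1.46649,-4.78010) → ×s → (-1.83719,-5.98841) → (-1.84,-5.99)
v2: (2.5,-2) → rotate → (2.64529,1.80345) → ×s → (3.31396,2.25933) → (3.31,2.26)
v3: (-4,4.5) → rotate → (-5.47529,-2.50424) → ×s → (-6.85932,-3.13725) → (-6.86,-3.14)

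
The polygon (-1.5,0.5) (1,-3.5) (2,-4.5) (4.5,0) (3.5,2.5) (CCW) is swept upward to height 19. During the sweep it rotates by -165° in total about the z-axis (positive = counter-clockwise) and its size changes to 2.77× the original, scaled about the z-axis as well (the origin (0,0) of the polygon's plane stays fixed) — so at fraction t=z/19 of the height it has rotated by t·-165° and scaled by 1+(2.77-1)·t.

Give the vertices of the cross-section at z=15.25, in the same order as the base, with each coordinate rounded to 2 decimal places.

t = z/height = 15.25/19 = 0.802632
s = 1 + (scale-1)·z/height = 1 + (2.77-1)·15.25/19 = 2.420658
θ = twist·z/height = -165°·15.25/19 = -132.4342° = -2.311413 rad
cos θ = -0.674743, sin θ = -0.738053 (intermediates below are computed at full precision and shown rounded to 5 d.p.)
v1: (-1.5,0.5) → rotate → (1.38114,0.76971) → ×s → (3.34327,1.86320) → (3.34,1.86)
v2: (1,-3.5) → rotate → (-3.25793,1.62355) → ×s → (-7.88633,3.93006) → (-7.89,3.93)
v3: (2,-4.5) → rotate → (-4.67072,1.56024) → ×s → (-11.30622,3.77681) → (-11.31,3.78)
v4: (4.5,0) → rotate → (-3.03634,-3.32124) → ×s → (-7.34995,-8.03958) → (-7.35,-8.04)
v5: (3.5,2.5) → rotate → (-0.51647,-4.27004) → ×s → (-1.25020,-10.33631) → (-1.25,-10.34)

Cross-section at z=15.25: (3.34,1.86) (-7.89,3.93) (-11.31,3.78) (-7.35,-8.04) (-1.25,-10.34)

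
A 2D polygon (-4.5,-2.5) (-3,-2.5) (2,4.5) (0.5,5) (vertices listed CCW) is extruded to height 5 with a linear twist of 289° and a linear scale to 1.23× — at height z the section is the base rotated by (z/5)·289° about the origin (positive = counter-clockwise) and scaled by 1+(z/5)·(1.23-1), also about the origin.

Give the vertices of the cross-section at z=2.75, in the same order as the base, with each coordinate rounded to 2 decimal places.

Cross-section at z=2.75: (5.74,0.81) (4.17,1.41) (-3.92,-3.92) (-2.55,-5.05)

t = z/height = 2.75/5 = 0.55
s = 1 + (scale-1)·z/height = 1 + (1.23-1)·2.75/5 = 1.126500
θ = twist·z/height = 289°·2.75/5 = 158.9500° = 2.774201 rad
cos θ = -0.933267, sin θ = 0.359183 (intermediates below are computed at full precision and shown rounded to 5 d.p.)
v1: (-4.5,-2.5) → rotate → (5.09766,0.71685) → ×s → (5.74251,0.80753) → (5.74,0.81)
v2: (-3,-2.5) → rotate → (3.69776,1.25562) → ×s → (4.16552,1.41446) → (4.17,1.41)
v3: (2,4.5) → rotate → (-3.48286,-3.48134) → ×s → (-3.92344,-3.92173) → (-3.92,-3.92)
v4: (0.5,5) → rotate → (-2.26255,-4.48675) → ×s → (-2.54876,-5.05432) → (-2.55,-5.05)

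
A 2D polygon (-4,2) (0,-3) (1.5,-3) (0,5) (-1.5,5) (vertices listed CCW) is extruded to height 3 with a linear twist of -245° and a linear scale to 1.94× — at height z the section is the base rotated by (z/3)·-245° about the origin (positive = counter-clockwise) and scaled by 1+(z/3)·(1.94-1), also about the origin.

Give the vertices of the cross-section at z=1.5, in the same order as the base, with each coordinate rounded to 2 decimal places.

t = z/height = 1.5/3 = 0.5
s = 1 + (scale-1)·z/height = 1 + (1.94-1)·1.5/3 = 1.470000
θ = twist·z/height = -245°·1.5/3 = -122.5000° = -2.138028 rad
cos θ = -0.537300, sin θ = -0.843391 (intermediates below are computed at full precision and shown rounded to 5 d.p.)
v1: (-4,2) → rotate → (3.83598,2.29897) → ×s → (5.63889,3.37948) → (5.64,3.38)
v2: (0,-3) → rotate → (-2.53017,1.61190) → ×s → (-3.71936,2.36949) → (-3.72,2.37)
v3: (1.5,-3) → rotate → (-3.33612,0.34681) → ×s → (-4.90410,0.50981) → (-4.90,0.51)
v4: (0,5) → rotate → (4.21696,-2.68650) → ×s → (6.19893,-3.94915) → (6.20,-3.95)
v5: (-1.5,5) → rotate → (5.02291,-1.42141) → ×s → (7.38367,-2.08947) → (7.38,-2.09)

Cross-section at z=1.5: (5.64,3.38) (-3.72,2.37) (-4.90,0.51) (6.20,-3.95) (7.38,-2.09)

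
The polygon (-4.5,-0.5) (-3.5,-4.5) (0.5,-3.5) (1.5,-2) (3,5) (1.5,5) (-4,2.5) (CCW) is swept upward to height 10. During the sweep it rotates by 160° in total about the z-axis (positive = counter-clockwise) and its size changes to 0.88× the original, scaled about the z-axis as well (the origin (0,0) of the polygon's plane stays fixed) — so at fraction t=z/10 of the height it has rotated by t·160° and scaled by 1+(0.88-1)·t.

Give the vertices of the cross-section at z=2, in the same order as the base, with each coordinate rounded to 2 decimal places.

Cross-section at z=2: (-3.47,-2.74) (-0.57,-5.53) (2.22,-2.64) (2.28,-0.88) (-0.10,5.69) (-1.34,4.91) (-4.60,0.00)

t = z/height = 2/10 = 0.2
s = 1 + (scale-1)·z/height = 1 + (0.88-1)·2/10 = 0.976000
θ = twist·z/height = 160°·2/10 = 32.0000° = 0.558505 rad
cos θ = 0.848048, sin θ = 0.529919 (intermediates below are computed at full precision and shown rounded to 5 d.p.)
v1: (-4.5,-0.5) → rotate → (-3.55126,-2.80866) → ×s → (-3.46603,-2.74125) → (-3.47,-2.74)
v2: (-3.5,-4.5) → rotate → (-0.58353,-5.67093) → ×s → (-0.56953,-5.53483) → (-0.57,-5.53)
v3: (0.5,-3.5) → rotate → (2.27874,-2.70321) → ×s → (2.22405,-2.63833) → (2.22,-2.64)
v4: (1.5,-2) → rotate → (2.33191,-0.90122) → ×s → (2.27594,-0.87959) → (2.28,-0.88)
v5: (3,5) → rotate → (-0.10545,5.83000) → ×s → (-0.10292,5.69008) → (-0.10,5.69)
v6: (1.5,5) → rotate → (-1.37752,5.03512) → ×s → (-1.34446,4.91428) → (-1.34,4.91)
v7: (-4,2.5) → rotate → (-4.71699,0.00044) → ×s → (-4.60378,0.00043) → (-4.60,0.00)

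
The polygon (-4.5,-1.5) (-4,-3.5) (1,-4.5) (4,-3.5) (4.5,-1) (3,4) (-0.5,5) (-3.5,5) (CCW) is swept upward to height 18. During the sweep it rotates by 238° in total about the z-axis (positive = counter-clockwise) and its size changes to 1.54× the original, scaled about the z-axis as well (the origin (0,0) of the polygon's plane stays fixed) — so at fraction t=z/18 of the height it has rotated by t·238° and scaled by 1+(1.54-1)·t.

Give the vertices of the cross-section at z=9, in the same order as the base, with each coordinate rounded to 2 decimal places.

t = z/height = 9/18 = 0.5
s = 1 + (scale-1)·z/height = 1 + (1.54-1)·9/18 = 1.270000
θ = twist·z/height = 238°·9/18 = 119.0000° = 2.076942 rad
cos θ = -0.484810, sin θ = 0.874620 (intermediates below are computed at full precision and shown rounded to 5 d.p.)
v1: (-4.5,-1.5) → rotate → (3.49357,-3.20857) → ×s → (4.43684,-4.07489) → (4.44,-4.07)
v2: (-4,-3.5) → rotate → (5.00041,-1.80165) → ×s → (6.35052,-2.28809) → (6.35,-2.29)
v3: (1,-4.5) → rotate → (3.45098,3.05626) → ×s → (4.38274,3.88145) → (4.38,3.88)
v4: (4,-3.5) → rotate → (1.12193,5.19531) → ×s → (1.42485,6.59805) → (1.42,6.60)
v5: (4.5,-1) → rotate → (-1.30702,4.42060) → ×s → (-1.65992,5.61416) → (-1.66,5.61)
v6: (3,4) → rotate → (-4.95291,0.68462) → ×s → (-6.29019,0.86947) → (-6.29,0.87)
v7: (-0.5,5) → rotate → (-4.13069,-2.86136) → ×s → (-5.24598,-3.63392) → (-5.25,-3.63)
v8: (-3.5,5) → rotate → (-2.67626,-5.48522) → ×s → (-3.39886,-6.96623) → (-3.40,-6.97)

Cross-section at z=9: (4.44,-4.07) (6.35,-2.29) (4.38,3.88) (1.42,6.60) (-1.66,5.61) (-6.29,0.87) (-5.25,-3.63) (-3.40,-6.97)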